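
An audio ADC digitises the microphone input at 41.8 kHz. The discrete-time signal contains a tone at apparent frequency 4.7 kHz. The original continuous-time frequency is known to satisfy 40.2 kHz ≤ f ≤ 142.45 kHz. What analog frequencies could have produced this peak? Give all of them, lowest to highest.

46.5 kHz, 78.9 kHz, 88.3 kHz, 120.7 kHz, 130.1 kHz

Frequencies that alias to 4.7 kHz are k·fs ± 4.7 kHz for integer k ≥ 0.
k=0: 4.7 kHz.
k=1: 37.1 kHz, 46.5 kHz.
k=2: 78.9 kHz, 88.3 kHz.
k=3: 120.7 kHz, 130.1 kHz.
k=4: 162.5 kHz, 171.9 kHz.
Within [40.2 kHz, 142.45 kHz]: 46.5 kHz, 78.9 kHz, 88.3 kHz, 120.7 kHz, 130.1 kHz.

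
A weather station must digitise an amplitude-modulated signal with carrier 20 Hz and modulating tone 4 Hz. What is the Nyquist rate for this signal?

48 Hz

AM sidebands sit at fc ± fm = 16 Hz and 24 Hz.
Highest-frequency component: 24 Hz.
Nyquist rate = 2 × 24 Hz = 48 Hz.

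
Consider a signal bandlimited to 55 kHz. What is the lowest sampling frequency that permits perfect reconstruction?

Nyquist rate = 2 × 55 kHz = 110 kHz.

110 kHz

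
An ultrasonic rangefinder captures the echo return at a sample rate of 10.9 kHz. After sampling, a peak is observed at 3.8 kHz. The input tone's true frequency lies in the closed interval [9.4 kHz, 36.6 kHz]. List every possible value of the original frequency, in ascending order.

14.7 kHz, 18 kHz, 25.6 kHz, 28.9 kHz, 36.5 kHz

Frequencies that alias to 3.8 kHz are k·fs ± 3.8 kHz for integer k ≥ 0.
k=0: 3.8 kHz.
k=1: 7.1 kHz, 14.7 kHz.
k=2: 18 kHz, 25.6 kHz.
k=3: 28.9 kHz, 36.5 kHz.
k=4: 39.8 kHz, 47.4 kHz.
Within [9.4 kHz, 36.6 kHz]: 14.7 kHz, 18 kHz, 25.6 kHz, 28.9 kHz, 36.5 kHz.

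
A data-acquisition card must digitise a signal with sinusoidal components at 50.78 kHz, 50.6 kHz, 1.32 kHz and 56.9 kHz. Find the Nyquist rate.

Highest-frequency component: 56.9 kHz.
Nyquist rate = 2 × 56.9 kHz = 113.8 kHz.

113.8 kHz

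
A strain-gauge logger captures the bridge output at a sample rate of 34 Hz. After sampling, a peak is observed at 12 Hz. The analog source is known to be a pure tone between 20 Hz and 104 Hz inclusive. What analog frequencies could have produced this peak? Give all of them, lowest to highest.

22 Hz, 46 Hz, 56 Hz, 80 Hz, 90 Hz

Frequencies that alias to 12 Hz are k·fs ± 12 Hz for integer k ≥ 0.
k=0: 12 Hz.
k=1: 22 Hz, 46 Hz.
k=2: 56 Hz, 80 Hz.
k=3: 90 Hz, 114 Hz.
k=4: 124 Hz, 148 Hz.
Within [20 Hz, 104 Hz]: 22 Hz, 46 Hz, 56 Hz, 80 Hz, 90 Hz.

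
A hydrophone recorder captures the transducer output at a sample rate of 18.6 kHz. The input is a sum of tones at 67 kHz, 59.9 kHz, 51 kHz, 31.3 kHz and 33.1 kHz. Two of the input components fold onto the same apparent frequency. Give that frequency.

fs/2 = 9.3 kHz.
67 kHz mod fs = 11.2 kHz.
11.2 kHz > fs/2 = 9.3 kHz, folds to fs − 11.2 kHz = 7.4 kHz.
59.9 kHz mod fs = 4.1 kHz.
4.1 kHz ≤ fs/2 = 9.3 kHz, appears at 4.1 kHz.
51 kHz mod fs = 13.8 kHz.
13.8 kHz > fs/2 = 9.3 kHz, folds to fs − 13.8 kHz = 4.8 kHz.
31.3 kHz mod fs = 12.7 kHz.
12.7 kHz > fs/2 = 9.3 kHz, folds to fs − 12.7 kHz = 5.9 kHz.
33.1 kHz mod fs = 14.5 kHz.
14.5 kHz > fs/2 = 9.3 kHz, folds to fs − 14.5 kHz = 4.1 kHz.
33.1 kHz and 59.9 kHz both map to 4.1 kHz.

4.1 kHz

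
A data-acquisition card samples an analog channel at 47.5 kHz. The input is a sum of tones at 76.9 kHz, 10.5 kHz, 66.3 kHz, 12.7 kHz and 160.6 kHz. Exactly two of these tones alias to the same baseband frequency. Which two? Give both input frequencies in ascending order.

76.9 kHz, 160.6 kHz

fs/2 = 23.75 kHz.
76.9 kHz mod fs = 29.4 kHz.
29.4 kHz > fs/2 = 23.75 kHz, folds to fs − 29.4 kHz = 18.1 kHz.
10.5 kHz ≤ fs/2 = 23.75 kHz, passes unchanged.
66.3 kHz mod fs = 18.8 kHz.
18.8 kHz ≤ fs/2 = 23.75 kHz, appears at 18.8 kHz.
12.7 kHz ≤ fs/2 = 23.75 kHz, passes unchanged.
160.6 kHz mod fs = 18.1 kHz.
18.1 kHz ≤ fs/2 = 23.75 kHz, appears at 18.1 kHz.
76.9 kHz and 160.6 kHz both map to 18.1 kHz.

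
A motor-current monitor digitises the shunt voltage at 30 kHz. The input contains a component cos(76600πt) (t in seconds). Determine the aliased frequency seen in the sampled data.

ω = 76600π rad/s → f = ω/(2π) = 38300 Hz = 38.3 kHz.
38.3 kHz mod fs = 8.3 kHz.
8.3 kHz ≤ fs/2 = 15 kHz, appears at 8.3 kHz.

8.3 kHz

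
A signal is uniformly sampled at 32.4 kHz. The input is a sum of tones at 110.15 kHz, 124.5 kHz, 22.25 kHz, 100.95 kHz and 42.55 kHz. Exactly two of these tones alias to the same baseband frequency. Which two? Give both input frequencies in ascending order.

22.25 kHz, 42.55 kHz

fs/2 = 16.2 kHz.
110.15 kHz mod fs = 12.95 kHz.
12.95 kHz ≤ fs/2 = 16.2 kHz, appears at 12.95 kHz.
124.5 kHz mod fs = 27.3 kHz.
27.3 kHz > fs/2 = 16.2 kHz, folds to fs − 27.3 kHz = 5.1 kHz.
22.25 kHz > fs/2 = 16.2 kHz, folds to fs − 22.25 kHz = 10.15 kHz.
100.95 kHz mod fs = 3.75 kHz.
3.75 kHz ≤ fs/2 = 16.2 kHz, appears at 3.75 kHz.
42.55 kHz mod fs = 10.15 kHz.
10.15 kHz ≤ fs/2 = 16.2 kHz, appears at 10.15 kHz.
22.25 kHz and 42.55 kHz both map to 10.15 kHz.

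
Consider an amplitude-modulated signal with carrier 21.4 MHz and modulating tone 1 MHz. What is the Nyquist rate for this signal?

44.8 MHz

AM sidebands sit at fc ± fm = 20.4 MHz and 22.4 MHz.
Highest-frequency component: 22.4 MHz.
Nyquist rate = 2 × 22.4 MHz = 44.8 MHz.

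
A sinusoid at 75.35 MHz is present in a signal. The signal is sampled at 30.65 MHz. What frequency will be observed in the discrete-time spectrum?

75.35 MHz mod fs = 14.05 MHz.
14.05 MHz ≤ fs/2 = 15.325 MHz, appears at 14.05 MHz.

14.05 MHz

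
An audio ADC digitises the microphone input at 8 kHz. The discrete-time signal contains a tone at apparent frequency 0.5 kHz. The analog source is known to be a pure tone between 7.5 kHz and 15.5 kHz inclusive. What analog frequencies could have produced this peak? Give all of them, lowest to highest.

7.5 kHz, 8.5 kHz, 15.5 kHz

Frequencies that alias to 0.5 kHz are k·fs ± 0.5 kHz for integer k ≥ 0.
k=0: 0.5 kHz.
k=1: 7.5 kHz, 8.5 kHz.
k=2: 15.5 kHz, 16.5 kHz.
k=3: 23.5 kHz, 24.5 kHz.
Within [7.5 kHz, 15.5 kHz]: 7.5 kHz, 8.5 kHz, 15.5 kHz.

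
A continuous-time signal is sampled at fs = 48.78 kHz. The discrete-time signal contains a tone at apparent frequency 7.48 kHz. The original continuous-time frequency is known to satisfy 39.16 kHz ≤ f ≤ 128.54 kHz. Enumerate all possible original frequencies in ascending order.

Frequencies that alias to 7.48 kHz are k·fs ± 7.48 kHz for integer k ≥ 0.
k=0: 7.48 kHz.
k=1: 41.3 kHz, 56.26 kHz.
k=2: 90.08 kHz, 105.04 kHz.
k=3: 138.86 kHz, 153.82 kHz.
Within [39.16 kHz, 128.54 kHz]: 41.3 kHz, 56.26 kHz, 90.08 kHz, 105.04 kHz.

41.3 kHz, 56.26 kHz, 90.08 kHz, 105.04 kHz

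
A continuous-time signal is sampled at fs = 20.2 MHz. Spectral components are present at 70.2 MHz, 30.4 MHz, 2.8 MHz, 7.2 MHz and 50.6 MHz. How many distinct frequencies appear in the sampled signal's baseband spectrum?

fs/2 = 10.1 MHz.
70.2 MHz mod fs = 9.6 MHz.
9.6 MHz ≤ fs/2 = 10.1 MHz, appears at 9.6 MHz.
30.4 MHz mod fs = 10.2 MHz.
10.2 MHz > fs/2 = 10.1 MHz, folds to fs − 10.2 MHz = 10 MHz.
2.8 MHz ≤ fs/2 = 10.1 MHz, passes unchanged.
7.2 MHz ≤ fs/2 = 10.1 MHz, passes unchanged.
50.6 MHz mod fs = 10.2 MHz.
10.2 MHz > fs/2 = 10.1 MHz, folds to fs − 10.2 MHz = 10 MHz.
Distinct values: {2.8 MHz, 7.2 MHz, 9.6 MHz, 10 MHz} → 4.

4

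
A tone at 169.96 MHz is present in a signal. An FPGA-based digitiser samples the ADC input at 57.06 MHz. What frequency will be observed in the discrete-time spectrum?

169.96 MHz mod fs = 55.84 MHz.
55.84 MHz > fs/2 = 28.53 MHz, folds to fs − 55.84 MHz = 1.22 MHz.

1.22 MHz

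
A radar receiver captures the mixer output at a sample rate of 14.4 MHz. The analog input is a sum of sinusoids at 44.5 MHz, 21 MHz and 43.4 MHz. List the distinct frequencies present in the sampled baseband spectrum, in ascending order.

0.2 MHz, 1.3 MHz, 6.6 MHz

fs/2 = 7.2 MHz.
44.5 MHz mod fs = 1.3 MHz.
1.3 MHz ≤ fs/2 = 7.2 MHz, appears at 1.3 MHz.
21 MHz mod fs = 6.6 MHz.
6.6 MHz ≤ fs/2 = 7.2 MHz, appears at 6.6 MHz.
43.4 MHz mod fs = 0.2 MHz.
0.2 MHz ≤ fs/2 = 7.2 MHz, appears at 0.2 MHz.
Distinct values: {0.2 MHz, 1.3 MHz, 6.6 MHz}.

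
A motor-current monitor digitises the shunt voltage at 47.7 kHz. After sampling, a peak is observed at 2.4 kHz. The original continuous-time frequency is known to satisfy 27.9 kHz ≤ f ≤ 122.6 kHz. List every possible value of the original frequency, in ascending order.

45.3 kHz, 50.1 kHz, 93 kHz, 97.8 kHz

Frequencies that alias to 2.4 kHz are k·fs ± 2.4 kHz for integer k ≥ 0.
k=0: 2.4 kHz.
k=1: 45.3 kHz, 50.1 kHz.
k=2: 93 kHz, 97.8 kHz.
k=3: 140.7 kHz, 145.5 kHz.
Within [27.9 kHz, 122.6 kHz]: 45.3 kHz, 50.1 kHz, 93 kHz, 97.8 kHz.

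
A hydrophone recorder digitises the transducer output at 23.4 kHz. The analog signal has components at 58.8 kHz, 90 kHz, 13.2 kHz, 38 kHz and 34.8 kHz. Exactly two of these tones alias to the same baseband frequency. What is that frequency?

11.4 kHz

fs/2 = 11.7 kHz.
58.8 kHz mod fs = 12 kHz.
12 kHz > fs/2 = 11.7 kHz, folds to fs − 12 kHz = 11.4 kHz.
90 kHz mod fs = 19.8 kHz.
19.8 kHz > fs/2 = 11.7 kHz, folds to fs − 19.8 kHz = 3.6 kHz.
13.2 kHz > fs/2 = 11.7 kHz, folds to fs − 13.2 kHz = 10.2 kHz.
38 kHz mod fs = 14.6 kHz.
14.6 kHz > fs/2 = 11.7 kHz, folds to fs − 14.6 kHz = 8.8 kHz.
34.8 kHz mod fs = 11.4 kHz.
11.4 kHz ≤ fs/2 = 11.7 kHz, appears at 11.4 kHz.
34.8 kHz and 58.8 kHz both map to 11.4 kHz.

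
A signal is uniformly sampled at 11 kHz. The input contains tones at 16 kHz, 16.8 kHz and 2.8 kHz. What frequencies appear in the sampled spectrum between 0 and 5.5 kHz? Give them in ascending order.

fs/2 = 5.5 kHz.
16 kHz mod fs = 5 kHz.
5 kHz ≤ fs/2 = 5.5 kHz, appears at 5 kHz.
16.8 kHz mod fs = 5.8 kHz.
5.8 kHz > fs/2 = 5.5 kHz, folds to fs − 5.8 kHz = 5.2 kHz.
2.8 kHz ≤ fs/2 = 5.5 kHz, passes unchanged.
Distinct values: {2.8 kHz, 5 kHz, 5.2 kHz}.

2.8 kHz, 5 kHz, 5.2 kHz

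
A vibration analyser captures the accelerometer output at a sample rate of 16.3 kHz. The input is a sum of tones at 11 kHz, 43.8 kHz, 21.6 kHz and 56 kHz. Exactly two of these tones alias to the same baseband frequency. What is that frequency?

5.3 kHz

fs/2 = 8.15 kHz.
11 kHz > fs/2 = 8.15 kHz, folds to fs − 11 kHz = 5.3 kHz.
43.8 kHz mod fs = 11.2 kHz.
11.2 kHz > fs/2 = 8.15 kHz, folds to fs − 11.2 kHz = 5.1 kHz.
21.6 kHz mod fs = 5.3 kHz.
5.3 kHz ≤ fs/2 = 8.15 kHz, appears at 5.3 kHz.
56 kHz mod fs = 7.1 kHz.
7.1 kHz ≤ fs/2 = 8.15 kHz, appears at 7.1 kHz.
11 kHz and 21.6 kHz both map to 5.3 kHz.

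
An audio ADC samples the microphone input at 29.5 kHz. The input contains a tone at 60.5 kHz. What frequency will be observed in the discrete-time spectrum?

1.5 kHz

60.5 kHz mod fs = 1.5 kHz.
1.5 kHz ≤ fs/2 = 14.75 kHz, appears at 1.5 kHz.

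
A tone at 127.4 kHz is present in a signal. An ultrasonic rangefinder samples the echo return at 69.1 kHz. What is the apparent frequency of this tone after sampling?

10.8 kHz

127.4 kHz mod fs = 58.3 kHz.
58.3 kHz > fs/2 = 34.55 kHz, folds to fs − 58.3 kHz = 10.8 kHz.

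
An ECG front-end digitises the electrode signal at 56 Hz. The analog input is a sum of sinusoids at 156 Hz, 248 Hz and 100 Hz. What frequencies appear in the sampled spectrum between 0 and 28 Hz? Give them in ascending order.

fs/2 = 28 Hz.
156 Hz mod fs = 44 Hz.
44 Hz > fs/2 = 28 Hz, folds to fs − 44 Hz = 12 Hz.
248 Hz mod fs = 24 Hz.
24 Hz ≤ fs/2 = 28 Hz, appears at 24 Hz.
100 Hz mod fs = 44 Hz.
44 Hz > fs/2 = 28 Hz, folds to fs − 44 Hz = 12 Hz.
Distinct values: {12 Hz, 24 Hz}.

12 Hz, 24 Hz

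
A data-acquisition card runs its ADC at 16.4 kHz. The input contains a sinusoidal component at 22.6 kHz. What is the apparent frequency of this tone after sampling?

22.6 kHz mod fs = 6.2 kHz.
6.2 kHz ≤ fs/2 = 8.2 kHz, appears at 6.2 kHz.

6.2 kHz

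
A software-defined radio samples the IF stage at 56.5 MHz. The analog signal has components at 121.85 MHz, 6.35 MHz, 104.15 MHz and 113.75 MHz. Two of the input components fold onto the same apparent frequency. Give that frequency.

8.85 MHz

fs/2 = 28.25 MHz.
121.85 MHz mod fs = 8.85 MHz.
8.85 MHz ≤ fs/2 = 28.25 MHz, appears at 8.85 MHz.
6.35 MHz ≤ fs/2 = 28.25 MHz, passes unchanged.
104.15 MHz mod fs = 47.65 MHz.
47.65 MHz > fs/2 = 28.25 MHz, folds to fs − 47.65 MHz = 8.85 MHz.
113.75 MHz mod fs = 0.75 MHz.
0.75 MHz ≤ fs/2 = 28.25 MHz, appears at 0.75 MHz.
104.15 MHz and 121.85 MHz both map to 8.85 MHz.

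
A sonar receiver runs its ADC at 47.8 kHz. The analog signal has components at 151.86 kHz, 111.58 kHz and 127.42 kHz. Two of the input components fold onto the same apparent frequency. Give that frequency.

15.98 kHz

fs/2 = 23.9 kHz.
151.86 kHz mod fs = 8.46 kHz.
8.46 kHz ≤ fs/2 = 23.9 kHz, appears at 8.46 kHz.
111.58 kHz mod fs = 15.98 kHz.
15.98 kHz ≤ fs/2 = 23.9 kHz, appears at 15.98 kHz.
127.42 kHz mod fs = 31.82 kHz.
31.82 kHz > fs/2 = 23.9 kHz, folds to fs − 31.82 kHz = 15.98 kHz.
111.58 kHz and 127.42 kHz both map to 15.98 kHz.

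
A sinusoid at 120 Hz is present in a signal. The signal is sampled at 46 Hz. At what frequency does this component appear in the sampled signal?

18 Hz

120 Hz mod fs = 28 Hz.
28 Hz > fs/2 = 23 Hz, folds to fs − 28 Hz = 18 Hz.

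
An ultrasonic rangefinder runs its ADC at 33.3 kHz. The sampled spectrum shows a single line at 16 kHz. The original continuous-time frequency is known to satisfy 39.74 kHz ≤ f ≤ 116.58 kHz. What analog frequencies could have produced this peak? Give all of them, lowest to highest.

49.3 kHz, 50.6 kHz, 82.6 kHz, 83.9 kHz, 115.9 kHz

Frequencies that alias to 16 kHz are k·fs ± 16 kHz for integer k ≥ 0.
k=0: 16 kHz.
k=1: 17.3 kHz, 49.3 kHz.
k=2: 50.6 kHz, 82.6 kHz.
k=3: 83.9 kHz, 115.9 kHz.
k=4: 117.2 kHz, 149.2 kHz.
Within [39.74 kHz, 116.58 kHz]: 49.3 kHz, 50.6 kHz, 82.6 kHz, 83.9 kHz, 115.9 kHz.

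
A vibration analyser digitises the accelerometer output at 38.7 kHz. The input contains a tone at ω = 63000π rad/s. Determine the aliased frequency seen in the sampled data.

7.2 kHz

ω = 63000π rad/s → f = ω/(2π) = 31500 Hz = 31.5 kHz.
31.5 kHz > fs/2 = 19.35 kHz, folds to fs − 31.5 kHz = 7.2 kHz.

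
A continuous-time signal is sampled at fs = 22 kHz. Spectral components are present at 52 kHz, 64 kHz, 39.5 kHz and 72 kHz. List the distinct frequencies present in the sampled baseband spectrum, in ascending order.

2 kHz, 4.5 kHz, 6 kHz, 8 kHz

fs/2 = 11 kHz.
52 kHz mod fs = 8 kHz.
8 kHz ≤ fs/2 = 11 kHz, appears at 8 kHz.
64 kHz mod fs = 20 kHz.
20 kHz > fs/2 = 11 kHz, folds to fs − 20 kHz = 2 kHz.
39.5 kHz mod fs = 17.5 kHz.
17.5 kHz > fs/2 = 11 kHz, folds to fs − 17.5 kHz = 4.5 kHz.
72 kHz mod fs = 6 kHz.
6 kHz ≤ fs/2 = 11 kHz, appears at 6 kHz.
Distinct values: {2 kHz, 4.5 kHz, 6 kHz, 8 kHz}.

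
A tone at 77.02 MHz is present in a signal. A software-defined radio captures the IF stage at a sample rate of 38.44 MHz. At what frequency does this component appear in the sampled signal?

0.14 MHz

77.02 MHz mod fs = 0.14 MHz.
0.14 MHz ≤ fs/2 = 19.22 MHz, appears at 0.14 MHz.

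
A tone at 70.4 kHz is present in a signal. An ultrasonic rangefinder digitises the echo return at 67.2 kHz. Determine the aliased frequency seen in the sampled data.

70.4 kHz mod fs = 3.2 kHz.
3.2 kHz ≤ fs/2 = 33.6 kHz, appears at 3.2 kHz.

3.2 kHz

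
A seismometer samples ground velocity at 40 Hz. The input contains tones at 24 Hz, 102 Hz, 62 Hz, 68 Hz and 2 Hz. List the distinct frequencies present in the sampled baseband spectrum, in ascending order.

2 Hz, 12 Hz, 16 Hz, 18 Hz

fs/2 = 20 Hz.
24 Hz > fs/2 = 20 Hz, folds to fs − 24 Hz = 16 Hz.
102 Hz mod fs = 22 Hz.
22 Hz > fs/2 = 20 Hz, folds to fs − 22 Hz = 18 Hz.
62 Hz mod fs = 22 Hz.
22 Hz > fs/2 = 20 Hz, folds to fs − 22 Hz = 18 Hz.
68 Hz mod fs = 28 Hz.
28 Hz > fs/2 = 20 Hz, folds to fs − 28 Hz = 12 Hz.
2 Hz ≤ fs/2 = 20 Hz, passes unchanged.
Distinct values: {2 Hz, 12 Hz, 16 Hz, 18 Hz}.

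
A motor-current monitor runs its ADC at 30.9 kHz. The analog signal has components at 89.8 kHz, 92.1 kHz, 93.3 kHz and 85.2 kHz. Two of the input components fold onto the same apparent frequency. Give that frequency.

fs/2 = 15.45 kHz.
89.8 kHz mod fs = 28 kHz.
28 kHz > fs/2 = 15.45 kHz, folds to fs − 28 kHz = 2.9 kHz.
92.1 kHz mod fs = 30.3 kHz.
30.3 kHz > fs/2 = 15.45 kHz, folds to fs − 30.3 kHz = 0.6 kHz.
93.3 kHz mod fs = 0.6 kHz.
0.6 kHz ≤ fs/2 = 15.45 kHz, appears at 0.6 kHz.
85.2 kHz mod fs = 23.4 kHz.
23.4 kHz > fs/2 = 15.45 kHz, folds to fs − 23.4 kHz = 7.5 kHz.
92.1 kHz and 93.3 kHz both map to 0.6 kHz.

0.6 kHz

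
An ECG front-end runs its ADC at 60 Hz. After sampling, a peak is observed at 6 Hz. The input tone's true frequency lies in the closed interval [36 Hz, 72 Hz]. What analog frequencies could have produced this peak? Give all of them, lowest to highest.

Frequencies that alias to 6 Hz are k·fs ± 6 Hz for integer k ≥ 0.
k=0: 6 Hz.
k=1: 54 Hz, 66 Hz.
k=2: 114 Hz, 126 Hz.
Within [36 Hz, 72 Hz]: 54 Hz, 66 Hz.

54 Hz, 66 Hz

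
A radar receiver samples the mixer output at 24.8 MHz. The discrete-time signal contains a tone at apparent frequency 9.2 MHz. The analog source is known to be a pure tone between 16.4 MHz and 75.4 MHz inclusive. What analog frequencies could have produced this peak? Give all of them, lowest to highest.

34 MHz, 40.4 MHz, 58.8 MHz, 65.2 MHz

Frequencies that alias to 9.2 MHz are k·fs ± 9.2 MHz for integer k ≥ 0.
k=0: 9.2 MHz.
k=1: 15.6 MHz, 34 MHz.
k=2: 40.4 MHz, 58.8 MHz.
k=3: 65.2 MHz, 83.6 MHz.
k=4: 90 MHz, 108.4 MHz.
Within [16.4 MHz, 75.4 MHz]: 34 MHz, 40.4 MHz, 58.8 MHz, 65.2 MHz.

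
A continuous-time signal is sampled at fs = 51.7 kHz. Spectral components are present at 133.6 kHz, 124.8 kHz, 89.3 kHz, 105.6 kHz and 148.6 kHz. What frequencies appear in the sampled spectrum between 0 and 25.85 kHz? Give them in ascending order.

2.2 kHz, 6.5 kHz, 14.1 kHz, 21.4 kHz, 21.5 kHz

fs/2 = 25.85 kHz.
133.6 kHz mod fs = 30.2 kHz.
30.2 kHz > fs/2 = 25.85 kHz, folds to fs − 30.2 kHz = 21.5 kHz.
124.8 kHz mod fs = 21.4 kHz.
21.4 kHz ≤ fs/2 = 25.85 kHz, appears at 21.4 kHz.
89.3 kHz mod fs = 37.6 kHz.
37.6 kHz > fs/2 = 25.85 kHz, folds to fs − 37.6 kHz = 14.1 kHz.
105.6 kHz mod fs = 2.2 kHz.
2.2 kHz ≤ fs/2 = 25.85 kHz, appears at 2.2 kHz.
148.6 kHz mod fs = 45.2 kHz.
45.2 kHz > fs/2 = 25.85 kHz, folds to fs − 45.2 kHz = 6.5 kHz.
Distinct values: {2.2 kHz, 6.5 kHz, 14.1 kHz, 21.4 kHz, 21.5 kHz}.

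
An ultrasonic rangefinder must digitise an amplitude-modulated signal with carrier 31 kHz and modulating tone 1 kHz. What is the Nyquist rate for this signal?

64 kHz

AM sidebands sit at fc ± fm = 30 kHz and 32 kHz.
Highest-frequency component: 32 kHz.
Nyquist rate = 2 × 32 kHz = 64 kHz.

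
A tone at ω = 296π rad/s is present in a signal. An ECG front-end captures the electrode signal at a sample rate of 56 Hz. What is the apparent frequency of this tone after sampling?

20 Hz

ω = 296π rad/s → f = ω/(2π) = 148 Hz.
148 Hz mod fs = 36 Hz.
36 Hz > fs/2 = 28 Hz, folds to fs − 36 Hz = 20 Hz.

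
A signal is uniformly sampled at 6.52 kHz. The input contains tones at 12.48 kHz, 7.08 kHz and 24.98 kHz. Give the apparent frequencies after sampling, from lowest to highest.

0.56 kHz, 1.1 kHz

fs/2 = 3.26 kHz.
12.48 kHz mod fs = 5.96 kHz.
5.96 kHz > fs/2 = 3.26 kHz, folds to fs − 5.96 kHz = 0.56 kHz.
7.08 kHz mod fs = 0.56 kHz.
0.56 kHz ≤ fs/2 = 3.26 kHz, appears at 0.56 kHz.
24.98 kHz mod fs = 5.42 kHz.
5.42 kHz > fs/2 = 3.26 kHz, folds to fs − 5.42 kHz = 1.1 kHz.
Distinct values: {0.56 kHz, 1.1 kHz}.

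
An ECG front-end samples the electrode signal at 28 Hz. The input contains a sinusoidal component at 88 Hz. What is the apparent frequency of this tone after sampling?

88 Hz mod fs = 4 Hz.
4 Hz ≤ fs/2 = 14 Hz, appears at 4 Hz.

4 Hz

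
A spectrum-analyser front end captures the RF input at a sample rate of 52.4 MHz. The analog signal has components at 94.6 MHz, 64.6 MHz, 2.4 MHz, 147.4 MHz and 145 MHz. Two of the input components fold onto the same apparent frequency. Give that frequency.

fs/2 = 26.2 MHz.
94.6 MHz mod fs = 42.2 MHz.
42.2 MHz > fs/2 = 26.2 MHz, folds to fs − 42.2 MHz = 10.2 MHz.
64.6 MHz mod fs = 12.2 MHz.
12.2 MHz ≤ fs/2 = 26.2 MHz, appears at 12.2 MHz.
2.4 MHz ≤ fs/2 = 26.2 MHz, passes unchanged.
147.4 MHz mod fs = 42.6 MHz.
42.6 MHz > fs/2 = 26.2 MHz, folds to fs − 42.6 MHz = 9.8 MHz.
145 MHz mod fs = 40.2 MHz.
40.2 MHz > fs/2 = 26.2 MHz, folds to fs − 40.2 MHz = 12.2 MHz.
64.6 MHz and 145 MHz both map to 12.2 MHz.

12.2 MHz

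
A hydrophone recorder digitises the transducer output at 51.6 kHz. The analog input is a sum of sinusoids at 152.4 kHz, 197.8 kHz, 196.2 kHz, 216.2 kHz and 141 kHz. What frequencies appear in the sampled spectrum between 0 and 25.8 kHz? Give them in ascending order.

fs/2 = 25.8 kHz.
152.4 kHz mod fs = 49.2 kHz.
49.2 kHz > fs/2 = 25.8 kHz, folds to fs − 49.2 kHz = 2.4 kHz.
197.8 kHz mod fs = 43 kHz.
43 kHz > fs/2 = 25.8 kHz, folds to fs − 43 kHz = 8.6 kHz.
196.2 kHz mod fs = 41.4 kHz.
41.4 kHz > fs/2 = 25.8 kHz, folds to fs − 41.4 kHz = 10.2 kHz.
216.2 kHz mod fs = 9.8 kHz.
9.8 kHz ≤ fs/2 = 25.8 kHz, appears at 9.8 kHz.
141 kHz mod fs = 37.8 kHz.
37.8 kHz > fs/2 = 25.8 kHz, folds to fs − 37.8 kHz = 13.8 kHz.
Distinct values: {2.4 kHz, 8.6 kHz, 9.8 kHz, 10.2 kHz, 13.8 kHz}.

2.4 kHz, 8.6 kHz, 9.8 kHz, 10.2 kHz, 13.8 kHz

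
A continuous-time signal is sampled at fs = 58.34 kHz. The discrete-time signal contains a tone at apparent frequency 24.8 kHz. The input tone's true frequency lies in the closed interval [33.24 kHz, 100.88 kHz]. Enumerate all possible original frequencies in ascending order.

Frequencies that alias to 24.8 kHz are k·fs ± 24.8 kHz for integer k ≥ 0.
k=0: 24.8 kHz.
k=1: 33.54 kHz, 83.14 kHz.
k=2: 91.88 kHz, 141.48 kHz.
k=3: 150.22 kHz, 199.82 kHz.
Within [33.24 kHz, 100.88 kHz]: 33.54 kHz, 83.14 kHz, 91.88 kHz.

33.54 kHz, 83.14 kHz, 91.88 kHz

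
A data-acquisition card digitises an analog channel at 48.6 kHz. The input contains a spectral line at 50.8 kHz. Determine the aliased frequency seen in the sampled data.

2.2 kHz

50.8 kHz mod fs = 2.2 kHz.
2.2 kHz ≤ fs/2 = 24.3 kHz, appears at 2.2 kHz.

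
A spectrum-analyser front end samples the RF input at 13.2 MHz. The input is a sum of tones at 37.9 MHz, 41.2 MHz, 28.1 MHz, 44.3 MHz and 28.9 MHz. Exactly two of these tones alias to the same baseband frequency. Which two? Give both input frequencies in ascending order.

fs/2 = 6.6 MHz.
37.9 MHz mod fs = 11.5 MHz.
11.5 MHz > fs/2 = 6.6 MHz, folds to fs − 11.5 MHz = 1.7 MHz.
41.2 MHz mod fs = 1.6 MHz.
1.6 MHz ≤ fs/2 = 6.6 MHz, appears at 1.6 MHz.
28.1 MHz mod fs = 1.7 MHz.
1.7 MHz ≤ fs/2 = 6.6 MHz, appears at 1.7 MHz.
44.3 MHz mod fs = 4.7 MHz.
4.7 MHz ≤ fs/2 = 6.6 MHz, appears at 4.7 MHz.
28.9 MHz mod fs = 2.5 MHz.
2.5 MHz ≤ fs/2 = 6.6 MHz, appears at 2.5 MHz.
28.1 MHz and 37.9 MHz both map to 1.7 MHz.

28.1 MHz, 37.9 MHz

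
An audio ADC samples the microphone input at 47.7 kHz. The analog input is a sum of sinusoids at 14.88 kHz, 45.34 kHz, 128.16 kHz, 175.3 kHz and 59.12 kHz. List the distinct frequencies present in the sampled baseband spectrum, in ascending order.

2.36 kHz, 11.42 kHz, 14.88 kHz, 14.94 kHz, 15.5 kHz

fs/2 = 23.85 kHz.
14.88 kHz ≤ fs/2 = 23.85 kHz, passes unchanged.
45.34 kHz > fs/2 = 23.85 kHz, folds to fs − 45.34 kHz = 2.36 kHz.
128.16 kHz mod fs = 32.76 kHz.
32.76 kHz > fs/2 = 23.85 kHz, folds to fs − 32.76 kHz = 14.94 kHz.
175.3 kHz mod fs = 32.2 kHz.
32.2 kHz > fs/2 = 23.85 kHz, folds to fs − 32.2 kHz = 15.5 kHz.
59.12 kHz mod fs = 11.42 kHz.
11.42 kHz ≤ fs/2 = 23.85 kHz, appears at 11.42 kHz.
Distinct values: {2.36 kHz, 11.42 kHz, 14.88 kHz, 14.94 kHz, 15.5 kHz}.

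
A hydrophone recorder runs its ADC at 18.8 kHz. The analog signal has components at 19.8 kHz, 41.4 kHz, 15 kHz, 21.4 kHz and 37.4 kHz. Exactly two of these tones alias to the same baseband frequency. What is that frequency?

3.8 kHz

fs/2 = 9.4 kHz.
19.8 kHz mod fs = 1 kHz.
1 kHz ≤ fs/2 = 9.4 kHz, appears at 1 kHz.
41.4 kHz mod fs = 3.8 kHz.
3.8 kHz ≤ fs/2 = 9.4 kHz, appears at 3.8 kHz.
15 kHz > fs/2 = 9.4 kHz, folds to fs − 15 kHz = 3.8 kHz.
21.4 kHz mod fs = 2.6 kHz.
2.6 kHz ≤ fs/2 = 9.4 kHz, appears at 2.6 kHz.
37.4 kHz mod fs = 18.6 kHz.
18.6 kHz > fs/2 = 9.4 kHz, folds to fs − 18.6 kHz = 0.2 kHz.
15 kHz and 41.4 kHz both map to 3.8 kHz.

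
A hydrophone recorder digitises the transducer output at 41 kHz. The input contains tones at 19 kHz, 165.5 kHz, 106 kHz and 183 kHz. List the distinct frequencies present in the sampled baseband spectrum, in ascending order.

fs/2 = 20.5 kHz.
19 kHz ≤ fs/2 = 20.5 kHz, passes unchanged.
165.5 kHz mod fs = 1.5 kHz.
1.5 kHz ≤ fs/2 = 20.5 kHz, appears at 1.5 kHz.
106 kHz mod fs = 24 kHz.
24 kHz > fs/2 = 20.5 kHz, folds to fs − 24 kHz = 17 kHz.
183 kHz mod fs = 19 kHz.
19 kHz ≤ fs/2 = 20.5 kHz, appears at 19 kHz.
Distinct values: {1.5 kHz, 17 kHz, 19 kHz}.

1.5 kHz, 17 kHz, 19 kHz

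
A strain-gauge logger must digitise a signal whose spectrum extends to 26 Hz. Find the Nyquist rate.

52 Hz

Nyquist rate = 2 × 26 Hz = 52 Hz.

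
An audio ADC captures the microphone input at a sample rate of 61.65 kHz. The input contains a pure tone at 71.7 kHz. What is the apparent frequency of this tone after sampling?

10.05 kHz

71.7 kHz mod fs = 10.05 kHz.
10.05 kHz ≤ fs/2 = 30.825 kHz, appears at 10.05 kHz.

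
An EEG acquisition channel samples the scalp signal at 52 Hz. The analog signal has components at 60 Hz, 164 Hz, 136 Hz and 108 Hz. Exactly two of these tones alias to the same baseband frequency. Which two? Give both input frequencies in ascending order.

fs/2 = 26 Hz.
60 Hz mod fs = 8 Hz.
8 Hz ≤ fs/2 = 26 Hz, appears at 8 Hz.
164 Hz mod fs = 8 Hz.
8 Hz ≤ fs/2 = 26 Hz, appears at 8 Hz.
136 Hz mod fs = 32 Hz.
32 Hz > fs/2 = 26 Hz, folds to fs − 32 Hz = 20 Hz.
108 Hz mod fs = 4 Hz.
4 Hz ≤ fs/2 = 26 Hz, appears at 4 Hz.
60 Hz and 164 Hz both map to 8 Hz.

60 Hz, 164 Hz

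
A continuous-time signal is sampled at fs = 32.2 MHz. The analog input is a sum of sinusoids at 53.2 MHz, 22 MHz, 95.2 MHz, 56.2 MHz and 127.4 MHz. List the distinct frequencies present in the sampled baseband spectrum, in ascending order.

fs/2 = 16.1 MHz.
53.2 MHz mod fs = 21 MHz.
21 MHz > fs/2 = 16.1 MHz, folds to fs − 21 MHz = 11.2 MHz.
22 MHz > fs/2 = 16.1 MHz, folds to fs − 22 MHz = 10.2 MHz.
95.2 MHz mod fs = 30.8 MHz.
30.8 MHz > fs/2 = 16.1 MHz, folds to fs − 30.8 MHz = 1.4 MHz.
56.2 MHz mod fs = 24 MHz.
24 MHz > fs/2 = 16.1 MHz, folds to fs − 24 MHz = 8.2 MHz.
127.4 MHz mod fs = 30.8 MHz.
30.8 MHz > fs/2 = 16.1 MHz, folds to fs − 30.8 MHz = 1.4 MHz.
Distinct values: {1.4 MHz, 8.2 MHz, 10.2 MHz, 11.2 MHz}.

1.4 MHz, 8.2 MHz, 10.2 MHz, 11.2 MHz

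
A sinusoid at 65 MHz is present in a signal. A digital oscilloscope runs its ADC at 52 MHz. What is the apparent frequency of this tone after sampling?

13 MHz

65 MHz mod fs = 13 MHz.
13 MHz ≤ fs/2 = 26 MHz, appears at 13 MHz.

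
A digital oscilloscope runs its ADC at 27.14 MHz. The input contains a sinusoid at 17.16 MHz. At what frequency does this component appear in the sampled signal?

9.98 MHz

17.16 MHz > fs/2 = 13.57 MHz, folds to fs − 17.16 MHz = 9.98 MHz.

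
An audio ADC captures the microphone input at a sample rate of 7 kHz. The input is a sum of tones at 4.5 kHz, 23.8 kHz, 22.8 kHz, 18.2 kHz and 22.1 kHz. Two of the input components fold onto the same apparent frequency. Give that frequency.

fs/2 = 3.5 kHz.
4.5 kHz > fs/2 = 3.5 kHz, folds to fs − 4.5 kHz = 2.5 kHz.
23.8 kHz mod fs = 2.8 kHz.
2.8 kHz ≤ fs/2 = 3.5 kHz, appears at 2.8 kHz.
22.8 kHz mod fs = 1.8 kHz.
1.8 kHz ≤ fs/2 = 3.5 kHz, appears at 1.8 kHz.
18.2 kHz mod fs = 4.2 kHz.
4.2 kHz > fs/2 = 3.5 kHz, folds to fs − 4.2 kHz = 2.8 kHz.
22.1 kHz mod fs = 1.1 kHz.
1.1 kHz ≤ fs/2 = 3.5 kHz, appears at 1.1 kHz.
18.2 kHz and 23.8 kHz both map to 2.8 kHz.

2.8 kHz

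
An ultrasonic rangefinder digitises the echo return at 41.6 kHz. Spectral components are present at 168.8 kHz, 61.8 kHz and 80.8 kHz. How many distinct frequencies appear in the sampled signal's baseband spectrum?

fs/2 = 20.8 kHz.
168.8 kHz mod fs = 2.4 kHz.
2.4 kHz ≤ fs/2 = 20.8 kHz, appears at 2.4 kHz.
61.8 kHz mod fs = 20.2 kHz.
20.2 kHz ≤ fs/2 = 20.8 kHz, appears at 20.2 kHz.
80.8 kHz mod fs = 39.2 kHz.
39.2 kHz > fs/2 = 20.8 kHz, folds to fs − 39.2 kHz = 2.4 kHz.
Distinct values: {2.4 kHz, 20.2 kHz} → 2.

2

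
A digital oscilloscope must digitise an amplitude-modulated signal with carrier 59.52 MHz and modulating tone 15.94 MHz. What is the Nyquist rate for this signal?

150.92 MHz

AM sidebands sit at fc ± fm = 43.58 MHz and 75.46 MHz.
Highest-frequency component: 75.46 MHz.
Nyquist rate = 2 × 75.46 MHz = 150.92 MHz.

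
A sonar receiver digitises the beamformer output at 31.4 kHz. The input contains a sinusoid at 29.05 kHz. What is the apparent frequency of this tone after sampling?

29.05 kHz > fs/2 = 15.7 kHz, folds to fs − 29.05 kHz = 2.35 kHz.

2.35 kHz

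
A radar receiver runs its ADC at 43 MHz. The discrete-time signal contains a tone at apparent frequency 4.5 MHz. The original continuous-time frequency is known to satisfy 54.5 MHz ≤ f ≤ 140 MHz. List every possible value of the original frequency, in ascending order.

Frequencies that alias to 4.5 MHz are k·fs ± 4.5 MHz for integer k ≥ 0.
k=0: 4.5 MHz.
k=1: 38.5 MHz, 47.5 MHz.
k=2: 81.5 MHz, 90.5 MHz.
k=3: 124.5 MHz, 133.5 MHz.
k=4: 167.5 MHz, 176.5 MHz.
Within [54.5 MHz, 140 MHz]: 81.5 MHz, 90.5 MHz, 124.5 MHz, 133.5 MHz.

81.5 MHz, 90.5 MHz, 124.5 MHz, 133.5 MHz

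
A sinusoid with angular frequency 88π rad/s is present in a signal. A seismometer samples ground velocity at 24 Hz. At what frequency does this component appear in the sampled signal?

ω = 88π rad/s → f = ω/(2π) = 44 Hz.
44 Hz mod fs = 20 Hz.
20 Hz > fs/2 = 12 Hz, folds to fs − 20 Hz = 4 Hz.

4 Hz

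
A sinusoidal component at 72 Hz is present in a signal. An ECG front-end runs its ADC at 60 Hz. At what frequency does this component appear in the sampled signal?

72 Hz mod fs = 12 Hz.
12 Hz ≤ fs/2 = 30 Hz, appears at 12 Hz.

12 Hz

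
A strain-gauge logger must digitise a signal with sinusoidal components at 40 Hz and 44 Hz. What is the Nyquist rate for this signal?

Highest-frequency component: 44 Hz.
Nyquist rate = 2 × 44 Hz = 88 Hz.

88 Hz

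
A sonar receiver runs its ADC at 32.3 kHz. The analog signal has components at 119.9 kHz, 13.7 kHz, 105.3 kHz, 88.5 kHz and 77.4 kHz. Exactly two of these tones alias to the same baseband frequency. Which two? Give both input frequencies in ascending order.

fs/2 = 16.15 kHz.
119.9 kHz mod fs = 23 kHz.
23 kHz > fs/2 = 16.15 kHz, folds to fs − 23 kHz = 9.3 kHz.
13.7 kHz ≤ fs/2 = 16.15 kHz, passes unchanged.
105.3 kHz mod fs = 8.4 kHz.
8.4 kHz ≤ fs/2 = 16.15 kHz, appears at 8.4 kHz.
88.5 kHz mod fs = 23.9 kHz.
23.9 kHz > fs/2 = 16.15 kHz, folds to fs − 23.9 kHz = 8.4 kHz.
77.4 kHz mod fs = 12.8 kHz.
12.8 kHz ≤ fs/2 = 16.15 kHz, appears at 12.8 kHz.
88.5 kHz and 105.3 kHz both map to 8.4 kHz.

88.5 kHz, 105.3 kHz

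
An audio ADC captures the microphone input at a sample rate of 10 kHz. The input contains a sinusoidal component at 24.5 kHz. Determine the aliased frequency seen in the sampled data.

4.5 kHz

24.5 kHz mod fs = 4.5 kHz.
4.5 kHz ≤ fs/2 = 5 kHz, appears at 4.5 kHz.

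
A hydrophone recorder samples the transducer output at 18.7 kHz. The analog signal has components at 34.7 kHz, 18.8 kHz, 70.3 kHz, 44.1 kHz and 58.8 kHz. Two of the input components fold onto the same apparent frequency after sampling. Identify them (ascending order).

fs/2 = 9.35 kHz.
34.7 kHz mod fs = 16 kHz.
16 kHz > fs/2 = 9.35 kHz, folds to fs − 16 kHz = 2.7 kHz.
18.8 kHz mod fs = 0.1 kHz.
0.1 kHz ≤ fs/2 = 9.35 kHz, appears at 0.1 kHz.
70.3 kHz mod fs = 14.2 kHz.
14.2 kHz > fs/2 = 9.35 kHz, folds to fs − 14.2 kHz = 4.5 kHz.
44.1 kHz mod fs = 6.7 kHz.
6.7 kHz ≤ fs/2 = 9.35 kHz, appears at 6.7 kHz.
58.8 kHz mod fs = 2.7 kHz.
2.7 kHz ≤ fs/2 = 9.35 kHz, appears at 2.7 kHz.
34.7 kHz and 58.8 kHz both map to 2.7 kHz.

34.7 kHz, 58.8 kHz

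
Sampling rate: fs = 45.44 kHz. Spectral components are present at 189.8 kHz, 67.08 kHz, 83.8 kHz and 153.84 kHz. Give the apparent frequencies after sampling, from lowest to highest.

7.08 kHz, 8.04 kHz, 17.52 kHz, 21.64 kHz

fs/2 = 22.72 kHz.
189.8 kHz mod fs = 8.04 kHz.
8.04 kHz ≤ fs/2 = 22.72 kHz, appears at 8.04 kHz.
67.08 kHz mod fs = 21.64 kHz.
21.64 kHz ≤ fs/2 = 22.72 kHz, appears at 21.64 kHz.
83.8 kHz mod fs = 38.36 kHz.
38.36 kHz > fs/2 = 22.72 kHz, folds to fs − 38.36 kHz = 7.08 kHz.
153.84 kHz mod fs = 17.52 kHz.
17.52 kHz ≤ fs/2 = 22.72 kHz, appears at 17.52 kHz.
Distinct values: {7.08 kHz, 8.04 kHz, 17.52 kHz, 21.64 kHz}.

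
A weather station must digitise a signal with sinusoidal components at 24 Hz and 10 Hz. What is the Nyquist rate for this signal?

Highest-frequency component: 24 Hz.
Nyquist rate = 2 × 24 Hz = 48 Hz.

48 Hz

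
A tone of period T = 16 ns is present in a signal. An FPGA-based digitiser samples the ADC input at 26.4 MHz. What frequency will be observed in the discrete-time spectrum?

T = 16 ns → f = 1/T = 62.5 MHz.
62.5 MHz mod fs = 9.7 MHz.
9.7 MHz ≤ fs/2 = 13.2 MHz, appears at 9.7 MHz.

9.7 MHz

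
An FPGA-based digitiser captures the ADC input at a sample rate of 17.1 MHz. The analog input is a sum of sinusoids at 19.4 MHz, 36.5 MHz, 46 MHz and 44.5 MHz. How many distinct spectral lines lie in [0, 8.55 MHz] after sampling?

fs/2 = 8.55 MHz.
19.4 MHz mod fs = 2.3 MHz.
2.3 MHz ≤ fs/2 = 8.55 MHz, appears at 2.3 MHz.
36.5 MHz mod fs = 2.3 MHz.
2.3 MHz ≤ fs/2 = 8.55 MHz, appears at 2.3 MHz.
46 MHz mod fs = 11.8 MHz.
11.8 MHz > fs/2 = 8.55 MHz, folds to fs − 11.8 MHz = 5.3 MHz.
44.5 MHz mod fs = 10.3 MHz.
10.3 MHz > fs/2 = 8.55 MHz, folds to fs − 10.3 MHz = 6.8 MHz.
Distinct values: {2.3 MHz, 5.3 MHz, 6.8 MHz} → 3.

3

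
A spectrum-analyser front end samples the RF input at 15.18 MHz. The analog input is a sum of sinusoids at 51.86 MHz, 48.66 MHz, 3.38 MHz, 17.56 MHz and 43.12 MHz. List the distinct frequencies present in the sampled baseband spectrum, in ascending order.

2.38 MHz, 2.42 MHz, 3.12 MHz, 3.38 MHz, 6.32 MHz

fs/2 = 7.59 MHz.
51.86 MHz mod fs = 6.32 MHz.
6.32 MHz ≤ fs/2 = 7.59 MHz, appears at 6.32 MHz.
48.66 MHz mod fs = 3.12 MHz.
3.12 MHz ≤ fs/2 = 7.59 MHz, appears at 3.12 MHz.
3.38 MHz ≤ fs/2 = 7.59 MHz, passes unchanged.
17.56 MHz mod fs = 2.38 MHz.
2.38 MHz ≤ fs/2 = 7.59 MHz, appears at 2.38 MHz.
43.12 MHz mod fs = 12.76 MHz.
12.76 MHz > fs/2 = 7.59 MHz, folds to fs − 12.76 MHz = 2.42 MHz.
Distinct values: {2.38 MHz, 2.42 MHz, 3.12 MHz, 3.38 MHz, 6.32 MHz}.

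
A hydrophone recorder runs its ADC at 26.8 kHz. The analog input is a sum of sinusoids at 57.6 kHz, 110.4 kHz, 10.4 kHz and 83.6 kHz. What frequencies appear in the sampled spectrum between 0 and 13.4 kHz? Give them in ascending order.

3.2 kHz, 4 kHz, 10.4 kHz

fs/2 = 13.4 kHz.
57.6 kHz mod fs = 4 kHz.
4 kHz ≤ fs/2 = 13.4 kHz, appears at 4 kHz.
110.4 kHz mod fs = 3.2 kHz.
3.2 kHz ≤ fs/2 = 13.4 kHz, appears at 3.2 kHz.
10.4 kHz ≤ fs/2 = 13.4 kHz, passes unchanged.
83.6 kHz mod fs = 3.2 kHz.
3.2 kHz ≤ fs/2 = 13.4 kHz, appears at 3.2 kHz.
Distinct values: {3.2 kHz, 4 kHz, 10.4 kHz}.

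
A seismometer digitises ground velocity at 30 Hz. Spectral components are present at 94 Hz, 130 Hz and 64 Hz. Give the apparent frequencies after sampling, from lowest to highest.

fs/2 = 15 Hz.
94 Hz mod fs = 4 Hz.
4 Hz ≤ fs/2 = 15 Hz, appears at 4 Hz.
130 Hz mod fs = 10 Hz.
10 Hz ≤ fs/2 = 15 Hz, appears at 10 Hz.
64 Hz mod fs = 4 Hz.
4 Hz ≤ fs/2 = 15 Hz, appears at 4 Hz.
Distinct values: {4 Hz, 10 Hz}.

4 Hz, 10 Hz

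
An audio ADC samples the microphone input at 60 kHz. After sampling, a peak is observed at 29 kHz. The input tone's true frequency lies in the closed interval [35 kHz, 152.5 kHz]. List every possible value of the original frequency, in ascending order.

89 kHz, 91 kHz, 149 kHz, 151 kHz

Frequencies that alias to 29 kHz are k·fs ± 29 kHz for integer k ≥ 0.
k=0: 29 kHz.
k=1: 31 kHz, 89 kHz.
k=2: 91 kHz, 149 kHz.
k=3: 151 kHz, 209 kHz.
k=4: 211 kHz, 269 kHz.
Within [35 kHz, 152.5 kHz]: 89 kHz, 91 kHz, 149 kHz, 151 kHz.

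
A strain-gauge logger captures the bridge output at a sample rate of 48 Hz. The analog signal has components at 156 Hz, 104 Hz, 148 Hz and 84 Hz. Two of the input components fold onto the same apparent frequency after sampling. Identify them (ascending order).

fs/2 = 24 Hz.
156 Hz mod fs = 12 Hz.
12 Hz ≤ fs/2 = 24 Hz, appears at 12 Hz.
104 Hz mod fs = 8 Hz.
8 Hz ≤ fs/2 = 24 Hz, appears at 8 Hz.
148 Hz mod fs = 4 Hz.
4 Hz ≤ fs/2 = 24 Hz, appears at 4 Hz.
84 Hz mod fs = 36 Hz.
36 Hz > fs/2 = 24 Hz, folds to fs − 36 Hz = 12 Hz.
84 Hz and 156 Hz both map to 12 Hz.

84 Hz, 156 Hz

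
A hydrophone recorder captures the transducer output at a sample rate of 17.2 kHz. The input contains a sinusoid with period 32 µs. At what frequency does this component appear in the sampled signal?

T = 32 µs → f = 1/T = 31.25 kHz.
31.25 kHz mod fs = 14.05 kHz.
14.05 kHz > fs/2 = 8.6 kHz, folds to fs − 14.05 kHz = 3.15 kHz.

3.15 kHz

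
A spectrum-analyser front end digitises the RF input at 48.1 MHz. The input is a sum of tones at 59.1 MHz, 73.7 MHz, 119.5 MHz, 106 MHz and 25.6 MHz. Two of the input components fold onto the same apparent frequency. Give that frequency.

fs/2 = 24.05 MHz.
59.1 MHz mod fs = 11 MHz.
11 MHz ≤ fs/2 = 24.05 MHz, appears at 11 MHz.
73.7 MHz mod fs = 25.6 MHz.
25.6 MHz > fs/2 = 24.05 MHz, folds to fs − 25.6 MHz = 22.5 MHz.
119.5 MHz mod fs = 23.3 MHz.
23.3 MHz ≤ fs/2 = 24.05 MHz, appears at 23.3 MHz.
106 MHz mod fs = 9.8 MHz.
9.8 MHz ≤ fs/2 = 24.05 MHz, appears at 9.8 MHz.
25.6 MHz > fs/2 = 24.05 MHz, folds to fs − 25.6 MHz = 22.5 MHz.
25.6 MHz and 73.7 MHz both map to 22.5 MHz.

22.5 MHz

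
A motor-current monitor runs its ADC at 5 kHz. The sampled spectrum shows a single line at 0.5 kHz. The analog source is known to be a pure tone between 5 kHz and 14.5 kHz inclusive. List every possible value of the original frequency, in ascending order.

5.5 kHz, 9.5 kHz, 10.5 kHz, 14.5 kHz

Frequencies that alias to 0.5 kHz are k·fs ± 0.5 kHz for integer k ≥ 0.
k=0: 0.5 kHz.
k=1: 4.5 kHz, 5.5 kHz.
k=2: 9.5 kHz, 10.5 kHz.
k=3: 14.5 kHz, 15.5 kHz.
k=4: 19.5 kHz, 20.5 kHz.
Within [5 kHz, 14.5 kHz]: 5.5 kHz, 9.5 kHz, 10.5 kHz, 14.5 kHz.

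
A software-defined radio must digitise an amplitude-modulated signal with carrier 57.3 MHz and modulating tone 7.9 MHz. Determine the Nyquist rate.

AM sidebands sit at fc ± fm = 49.4 MHz and 65.2 MHz.
Highest-frequency component: 65.2 MHz.
Nyquist rate = 2 × 65.2 MHz = 130.4 MHz.

130.4 MHz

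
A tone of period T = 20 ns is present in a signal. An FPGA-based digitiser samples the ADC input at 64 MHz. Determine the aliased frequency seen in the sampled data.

14 MHz

T = 20 ns → f = 1/T = 50 MHz.
50 MHz > fs/2 = 32 MHz, folds to fs − 50 MHz = 14 MHz.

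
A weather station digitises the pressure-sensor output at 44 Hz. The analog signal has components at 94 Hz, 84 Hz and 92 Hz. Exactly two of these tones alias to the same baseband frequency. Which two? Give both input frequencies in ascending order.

84 Hz, 92 Hz

fs/2 = 22 Hz.
94 Hz mod fs = 6 Hz.
6 Hz ≤ fs/2 = 22 Hz, appears at 6 Hz.
84 Hz mod fs = 40 Hz.
40 Hz > fs/2 = 22 Hz, folds to fs − 40 Hz = 4 Hz.
92 Hz mod fs = 4 Hz.
4 Hz ≤ fs/2 = 22 Hz, appears at 4 Hz.
84 Hz and 92 Hz both map to 4 Hz.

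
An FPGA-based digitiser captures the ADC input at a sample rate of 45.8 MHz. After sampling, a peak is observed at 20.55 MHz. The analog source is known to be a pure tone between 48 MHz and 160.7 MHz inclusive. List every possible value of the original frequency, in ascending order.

Frequencies that alias to 20.55 MHz are k·fs ± 20.55 MHz for integer k ≥ 0.
k=0: 20.55 MHz.
k=1: 25.25 MHz, 66.35 MHz.
k=2: 71.05 MHz, 112.15 MHz.
k=3: 116.85 MHz, 157.95 MHz.
k=4: 162.65 MHz, 203.75 MHz.
Within [48 MHz, 160.7 MHz]: 66.35 MHz, 71.05 MHz, 112.15 MHz, 116.85 MHz, 157.95 MHz.

66.35 MHz, 71.05 MHz, 112.15 MHz, 116.85 MHz, 157.95 MHz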